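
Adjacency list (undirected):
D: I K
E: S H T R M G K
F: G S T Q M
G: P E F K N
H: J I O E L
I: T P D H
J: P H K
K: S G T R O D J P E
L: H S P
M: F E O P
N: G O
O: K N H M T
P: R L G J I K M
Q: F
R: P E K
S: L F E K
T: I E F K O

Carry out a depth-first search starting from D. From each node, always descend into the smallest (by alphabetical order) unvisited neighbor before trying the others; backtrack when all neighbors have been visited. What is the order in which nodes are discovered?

D I H E G F M O K J P L S R T N Q

Visit D
D → I
I → H
H → E
E → G
G → F
F → M
M → O
O → K
K → J
J → P
P → L
L → S
P → R
K → T
O → N
F → Q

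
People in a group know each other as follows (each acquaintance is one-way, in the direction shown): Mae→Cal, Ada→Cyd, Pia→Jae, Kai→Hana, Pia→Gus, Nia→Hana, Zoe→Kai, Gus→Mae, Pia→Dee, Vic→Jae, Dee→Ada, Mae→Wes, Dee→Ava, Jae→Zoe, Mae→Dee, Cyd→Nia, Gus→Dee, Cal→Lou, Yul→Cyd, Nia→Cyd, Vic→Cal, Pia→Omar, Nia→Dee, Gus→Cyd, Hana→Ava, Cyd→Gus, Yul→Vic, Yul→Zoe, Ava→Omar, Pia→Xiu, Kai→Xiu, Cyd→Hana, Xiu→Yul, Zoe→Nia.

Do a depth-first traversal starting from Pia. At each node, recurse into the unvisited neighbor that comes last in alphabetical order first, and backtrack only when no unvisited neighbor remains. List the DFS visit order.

Pia -> Xiu -> Yul -> Zoe -> Nia -> Hana -> Ava -> Omar -> Dee -> Ada -> Cyd -> Gus -> Mae -> Wes -> Cal -> Lou -> Kai -> Vic -> Jae

Visit Pia
Pia → Xiu
Xiu → Yul
Yul → Zoe
Zoe → Nia
Nia → Hana
Hana → Ava
Ava → Omar
Nia → Dee
Dee → Ada
Ada → Cyd
Cyd → Gus
Gus → Mae
Mae → Wes
Mae → Cal
Cal → Lou
Zoe → Kai
Yul → Vic
Vic → Jae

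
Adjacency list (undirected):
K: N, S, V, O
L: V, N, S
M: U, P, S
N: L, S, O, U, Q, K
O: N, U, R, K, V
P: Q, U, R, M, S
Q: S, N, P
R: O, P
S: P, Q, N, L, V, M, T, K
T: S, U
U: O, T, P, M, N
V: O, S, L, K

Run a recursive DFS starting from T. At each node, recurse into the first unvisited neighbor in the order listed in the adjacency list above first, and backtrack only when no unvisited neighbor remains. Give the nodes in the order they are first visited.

T → S → P → Q → N → L → V → O → U → M → R → K

Visit T
T → S
S → P
P → Q
Q → N
N → L
L → V
V → O
O → U
U → M
O → R
O → K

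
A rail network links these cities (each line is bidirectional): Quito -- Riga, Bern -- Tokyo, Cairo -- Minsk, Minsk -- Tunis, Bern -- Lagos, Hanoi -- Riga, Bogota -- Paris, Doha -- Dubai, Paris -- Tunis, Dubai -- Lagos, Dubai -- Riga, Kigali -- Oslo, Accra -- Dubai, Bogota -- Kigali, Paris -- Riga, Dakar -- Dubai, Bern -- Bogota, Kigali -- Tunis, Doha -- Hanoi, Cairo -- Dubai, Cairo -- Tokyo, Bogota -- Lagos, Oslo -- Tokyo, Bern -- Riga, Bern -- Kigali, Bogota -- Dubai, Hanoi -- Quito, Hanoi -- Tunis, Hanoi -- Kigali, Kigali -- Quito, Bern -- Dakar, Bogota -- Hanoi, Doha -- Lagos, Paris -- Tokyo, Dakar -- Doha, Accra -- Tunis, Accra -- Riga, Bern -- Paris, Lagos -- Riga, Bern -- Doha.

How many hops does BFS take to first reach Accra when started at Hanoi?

2

Level 0: Hanoi
Level 1: Bogota, Doha, Kigali, Quito, Riga, Tunis
Level 2: Accra, Bern, Dakar, Dubai, Lagos, Minsk, Oslo, Paris
Level 3: Cairo, Tokyo
Accra first appears at level 2.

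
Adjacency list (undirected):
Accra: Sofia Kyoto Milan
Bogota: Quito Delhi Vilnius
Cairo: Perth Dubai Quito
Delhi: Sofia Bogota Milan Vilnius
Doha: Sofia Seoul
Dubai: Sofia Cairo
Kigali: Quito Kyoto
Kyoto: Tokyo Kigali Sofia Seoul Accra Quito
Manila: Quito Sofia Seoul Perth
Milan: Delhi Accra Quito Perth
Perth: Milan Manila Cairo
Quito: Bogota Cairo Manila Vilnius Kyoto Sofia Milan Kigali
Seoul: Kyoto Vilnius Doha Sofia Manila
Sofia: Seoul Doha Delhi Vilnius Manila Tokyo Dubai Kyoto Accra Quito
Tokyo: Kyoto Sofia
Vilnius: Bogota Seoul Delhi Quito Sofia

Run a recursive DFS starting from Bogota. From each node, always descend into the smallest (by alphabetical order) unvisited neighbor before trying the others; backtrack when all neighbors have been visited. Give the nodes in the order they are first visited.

Visit Bogota
Bogota → Delhi
Delhi → Milan
Milan → Accra
Accra → Kyoto
Kyoto → Kigali
Kigali → Quito
Quito → Cairo
Cairo → Dubai
Dubai → Sofia
Sofia → Doha
Doha → Seoul
Seoul → Manila
Manila → Perth
Seoul → Vilnius
Sofia → Tokyo

Bogota, Delhi, Milan, Accra, Kyoto, Kigali, Quito, Cairo, Dubai, Sofia, Doha, Seoul, Manila, Perth, Vilnius, Tokyo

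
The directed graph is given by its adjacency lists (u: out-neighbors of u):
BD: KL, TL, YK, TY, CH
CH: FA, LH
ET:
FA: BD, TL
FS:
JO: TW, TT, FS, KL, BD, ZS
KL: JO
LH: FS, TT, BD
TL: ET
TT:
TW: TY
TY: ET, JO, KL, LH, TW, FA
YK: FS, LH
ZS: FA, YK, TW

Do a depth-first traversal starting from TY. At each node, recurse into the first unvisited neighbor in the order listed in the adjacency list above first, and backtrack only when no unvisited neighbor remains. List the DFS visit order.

Visit TY
TY → ET
TY → JO
JO → TW
JO → TT
JO → FS
JO → KL
JO → BD
BD → TL
BD → YK
YK → LH
BD → CH
CH → FA
JO → ZS

TY, ET, JO, TW, TT, FS, KL, BD, TL, YK, LH, CH, FA, ZS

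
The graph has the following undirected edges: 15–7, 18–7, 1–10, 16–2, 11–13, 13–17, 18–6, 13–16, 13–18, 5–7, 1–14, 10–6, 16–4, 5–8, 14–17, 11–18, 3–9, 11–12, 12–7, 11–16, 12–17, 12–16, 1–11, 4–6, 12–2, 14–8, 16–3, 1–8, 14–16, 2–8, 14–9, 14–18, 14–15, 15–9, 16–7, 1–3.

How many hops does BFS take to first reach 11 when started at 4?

2

Level 0: 4
Level 1: 6, 16
Level 2: 2, 3, 7, 10, 11, 12, 13, 14, 18
Level 3: 1, 5, 8, 9, 15, 17
11 first appears at level 2.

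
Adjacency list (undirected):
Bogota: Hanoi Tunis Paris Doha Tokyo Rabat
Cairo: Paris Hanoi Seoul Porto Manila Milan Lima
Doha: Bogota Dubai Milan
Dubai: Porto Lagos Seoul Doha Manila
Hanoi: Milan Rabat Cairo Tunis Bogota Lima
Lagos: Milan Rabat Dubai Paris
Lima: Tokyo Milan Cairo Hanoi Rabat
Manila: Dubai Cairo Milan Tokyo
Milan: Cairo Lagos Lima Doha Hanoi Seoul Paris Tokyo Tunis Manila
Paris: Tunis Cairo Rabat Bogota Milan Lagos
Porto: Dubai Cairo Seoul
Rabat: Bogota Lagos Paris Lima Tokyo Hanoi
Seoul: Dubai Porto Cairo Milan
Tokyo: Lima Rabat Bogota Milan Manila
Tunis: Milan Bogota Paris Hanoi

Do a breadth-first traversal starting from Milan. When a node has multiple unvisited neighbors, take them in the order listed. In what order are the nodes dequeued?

Milan → Cairo → Lagos → Lima → Doha → Hanoi → Seoul → Paris → Tokyo → Tunis → Manila → Porto → Rabat → Dubai → Bogota

Visit Milan; enqueue Cairo, Lagos, Lima, Doha, Hanoi, Seoul, Paris, Tokyo, Tunis, Manila → queue [Cairo, Lagos, Lima, Doha, Hanoi, Seoul, Paris, Tokyo, Tunis, Manila]
Visit Cairo; enqueue Porto → queue [Lagos, Lima, Doha, Hanoi, Seoul, Paris, Tokyo, Tunis, Manila, Porto]
Visit Lagos; enqueue Rabat, Dubai → queue [Lima, Doha, Hanoi, Seoul, Paris, Tokyo, Tunis, Manila, Porto, Rabat, Dubai]
Visit Lima → queue [Doha, Hanoi, Seoul, Paris, Tokyo, Tunis, Manila, Porto, Rabat, Dubai]
Visit Doha; enqueue Bogota → queue [Hanoi, Seoul, Paris, Tokyo, Tunis, Manila, Porto, Rabat, Dubai, Bogota]
Visit Hanoi → queue [Seoul, Paris, Tokyo, Tunis, Manila, Porto, Rabat, Dubai, Bogota]
Visit Seoul → queue [Paris, Tokyo, Tunis, Manila, Porto, Rabat, Dubai, Bogota]
Visit Paris → queue [Tokyo, Tunis, Manila, Porto, Rabat, Dubai, Bogota]
Visit Tokyo → queue [Tunis, Manila, Porto, Rabat, Dubai, Bogota]
Visit Tunis → queue [Manila, Porto, Rabat, Dubai, Bogota]
Visit Manila → queue [Porto, Rabat, Dubai, Bogota]
Visit Porto → queue [Rabat, Dubai, Bogota]
Visit Rabat → queue [Dubai, Bogota]
Visit Dubai → queue [Bogota]
Visit Bogota → queue []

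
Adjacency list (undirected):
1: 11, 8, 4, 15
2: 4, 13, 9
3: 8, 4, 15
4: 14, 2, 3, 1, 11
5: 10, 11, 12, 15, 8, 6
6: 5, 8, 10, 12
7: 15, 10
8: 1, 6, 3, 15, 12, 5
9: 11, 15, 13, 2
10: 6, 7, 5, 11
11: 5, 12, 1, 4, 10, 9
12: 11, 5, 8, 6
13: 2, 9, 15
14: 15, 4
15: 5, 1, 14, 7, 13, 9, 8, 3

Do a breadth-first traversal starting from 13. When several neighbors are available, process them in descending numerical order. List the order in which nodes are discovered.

13, 15, 9, 2, 14, 8, 7, 5, 3, 1, 11, 4, 12, 6, 10

Visit 13; enqueue 15, 9, 2 → queue [15, 9, 2]
Visit 15; enqueue 14, 8, 7, 5, 3, 1 → queue [9, 2, 14, 8, 7, 5, 3, 1]
Visit 9; enqueue 11 → queue [2, 14, 8, 7, 5, 3, 1, 11]
Visit 2; enqueue 4 → queue [14, 8, 7, 5, 3, 1, 11, 4]
Visit 14 → queue [8, 7, 5, 3, 1, 11, 4]
Visit 8; enqueue 12, 6 → queue [7, 5, 3, 1, 11, 4, 12, 6]
Visit 7; enqueue 10 → queue [5, 3, 1, 11, 4, 12, 6, 10]
Visit 5 → queue [3, 1, 11, 4, 12, 6, 10]
Visit 3 → queue [1, 11, 4, 12, 6, 10]
Visit 1 → queue [11, 4, 12, 6, 10]
Visit 11 → queue [4, 12, 6, 10]
Visit 4 → queue [12, 6, 10]
Visit 12 → queue [6, 10]
Visit 6 → queue [10]
Visit 10 → queue []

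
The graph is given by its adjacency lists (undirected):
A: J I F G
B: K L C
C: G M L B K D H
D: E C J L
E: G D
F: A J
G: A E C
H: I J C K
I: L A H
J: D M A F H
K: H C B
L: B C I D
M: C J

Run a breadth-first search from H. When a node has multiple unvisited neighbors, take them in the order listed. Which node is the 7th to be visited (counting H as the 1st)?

Visit H; enqueue I, J, C, K → queue [I, J, C, K]
Visit I; enqueue L, A → queue [J, C, K, L, A]
Visit J; enqueue D, M, F → queue [C, K, L, A, D, M, F]
Visit C; enqueue G, B → queue [K, L, A, D, M, F, G, B]
Visit K → queue [L, A, D, M, F, G, B]
Visit L → queue [A, D, M, F, G, B]
Visit A → queue [D, M, F, G, B]
Visit D; enqueue E → queue [M, F, G, B, E]
Visit M → queue [F, G, B, E]
Visit F → queue [G, B, E]
Visit G → queue [B, E]
Visit B → queue [E]
Visit E → queue []

Visit order: H, I, J, C, K, L, A, D, M, F, G, B, E

A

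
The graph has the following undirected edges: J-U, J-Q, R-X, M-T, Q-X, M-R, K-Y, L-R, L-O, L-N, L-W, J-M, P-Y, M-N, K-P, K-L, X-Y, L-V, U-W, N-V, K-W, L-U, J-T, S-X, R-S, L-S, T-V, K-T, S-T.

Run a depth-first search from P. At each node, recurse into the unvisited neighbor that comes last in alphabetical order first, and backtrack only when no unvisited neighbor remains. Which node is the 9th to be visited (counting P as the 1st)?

Visit P
P → Y
Y → X
X → S
S → T
T → V
V → N
N → M
M → R
R → L
L → W
W → U
U → J
J → Q
W → K
L → O

Visit order: P, Y, X, S, T, V, N, M, R, L, W, U, J, Q, K, O

R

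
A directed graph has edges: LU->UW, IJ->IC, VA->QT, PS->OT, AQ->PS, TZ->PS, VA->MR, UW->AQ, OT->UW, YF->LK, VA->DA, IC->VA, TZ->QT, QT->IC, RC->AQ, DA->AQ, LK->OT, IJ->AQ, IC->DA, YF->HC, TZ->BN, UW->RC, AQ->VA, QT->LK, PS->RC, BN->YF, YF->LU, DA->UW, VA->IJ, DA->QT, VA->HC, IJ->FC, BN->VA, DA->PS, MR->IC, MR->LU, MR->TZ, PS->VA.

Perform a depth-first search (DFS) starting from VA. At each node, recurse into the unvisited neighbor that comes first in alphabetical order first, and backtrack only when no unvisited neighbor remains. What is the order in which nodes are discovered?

Visit VA
VA → DA
DA → AQ
AQ → PS
PS → OT
OT → UW
UW → RC
DA → QT
QT → IC
QT → LK
VA → HC
VA → IJ
IJ → FC
VA → MR
MR → LU
MR → TZ
TZ → BN
BN → YF

VA DA AQ PS OT UW RC QT IC LK HC IJ FC MR LU TZ BN YF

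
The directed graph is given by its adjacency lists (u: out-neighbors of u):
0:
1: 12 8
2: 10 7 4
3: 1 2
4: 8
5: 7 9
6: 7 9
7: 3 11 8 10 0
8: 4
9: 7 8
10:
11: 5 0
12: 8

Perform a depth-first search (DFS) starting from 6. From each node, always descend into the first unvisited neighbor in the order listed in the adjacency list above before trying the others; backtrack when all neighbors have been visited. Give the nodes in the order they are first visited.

Visit 6
6 → 7
7 → 3
3 → 1
1 → 12
12 → 8
8 → 4
3 → 2
2 → 10
7 → 11
11 → 5
5 → 9
11 → 0

6, 7, 3, 1, 12, 8, 4, 2, 10, 11, 5, 9, 0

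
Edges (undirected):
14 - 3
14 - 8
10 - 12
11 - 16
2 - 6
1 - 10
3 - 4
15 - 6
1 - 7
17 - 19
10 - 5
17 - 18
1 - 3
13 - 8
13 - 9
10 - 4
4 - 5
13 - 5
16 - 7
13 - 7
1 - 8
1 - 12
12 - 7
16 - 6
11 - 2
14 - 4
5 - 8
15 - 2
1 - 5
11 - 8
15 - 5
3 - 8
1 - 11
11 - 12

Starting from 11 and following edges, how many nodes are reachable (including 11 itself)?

BFS from 11 visits: 11, 16, 12, 8, 2, 1, 7, 6, 10, 14, 13, 5, 3, 15, 4, 9
Reachable nodes: 16 of 19 total.

16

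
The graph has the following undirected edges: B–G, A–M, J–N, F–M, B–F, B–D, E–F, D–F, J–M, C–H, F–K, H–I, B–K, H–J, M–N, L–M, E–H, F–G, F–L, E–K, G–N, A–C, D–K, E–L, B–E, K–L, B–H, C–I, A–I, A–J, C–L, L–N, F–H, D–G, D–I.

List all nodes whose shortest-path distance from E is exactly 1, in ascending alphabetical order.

B, F, H, K, L

Level 0: E
Level 1: B, F, H, K, L
Level 2: C, D, G, I, J, M, N
Level 3: A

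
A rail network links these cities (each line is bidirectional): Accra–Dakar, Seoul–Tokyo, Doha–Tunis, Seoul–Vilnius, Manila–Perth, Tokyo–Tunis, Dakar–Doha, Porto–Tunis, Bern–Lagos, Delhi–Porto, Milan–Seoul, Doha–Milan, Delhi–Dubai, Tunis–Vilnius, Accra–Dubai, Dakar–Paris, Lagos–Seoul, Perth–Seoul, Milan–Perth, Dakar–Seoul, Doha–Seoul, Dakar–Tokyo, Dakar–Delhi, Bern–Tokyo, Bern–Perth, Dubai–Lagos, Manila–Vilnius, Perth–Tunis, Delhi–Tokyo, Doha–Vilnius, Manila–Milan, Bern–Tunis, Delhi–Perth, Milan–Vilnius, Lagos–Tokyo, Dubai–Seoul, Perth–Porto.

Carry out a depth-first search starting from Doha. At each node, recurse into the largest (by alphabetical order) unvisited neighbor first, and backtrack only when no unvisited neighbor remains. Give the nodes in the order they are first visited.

Doha -> Vilnius -> Tunis -> Tokyo -> Seoul -> Perth -> Porto -> Delhi -> Dubai -> Lagos -> Bern -> Accra -> Dakar -> Paris -> Milan -> Manila

Visit Doha
Doha → Vilnius
Vilnius → Tunis
Tunis → Tokyo
Tokyo → Seoul
Seoul → Perth
Perth → Porto
Porto → Delhi
Delhi → Dubai
Dubai → Lagos
Lagos → Bern
Dubai → Accra
Accra → Dakar
Dakar → Paris
Perth → Milan
Milan → Manila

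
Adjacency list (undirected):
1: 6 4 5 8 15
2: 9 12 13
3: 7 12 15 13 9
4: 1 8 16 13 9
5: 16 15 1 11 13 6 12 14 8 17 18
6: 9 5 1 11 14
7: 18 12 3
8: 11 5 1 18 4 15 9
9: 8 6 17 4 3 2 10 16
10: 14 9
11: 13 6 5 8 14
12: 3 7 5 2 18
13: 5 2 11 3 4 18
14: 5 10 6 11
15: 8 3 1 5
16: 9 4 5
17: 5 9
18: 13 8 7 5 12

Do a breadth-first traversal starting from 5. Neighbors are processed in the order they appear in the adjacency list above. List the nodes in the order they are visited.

5 -> 16 -> 15 -> 1 -> 11 -> 13 -> 6 -> 12 -> 14 -> 8 -> 17 -> 18 -> 9 -> 4 -> 3 -> 2 -> 7 -> 10

Visit 5; enqueue 16, 15, 1, 11, 13, 6, 12, 14, 8, 17, 18 → queue [16, 15, 1, 11, 13, 6, 12, 14, 8, 17, 18]
Visit 16; enqueue 9, 4 → queue [15, 1, 11, 13, 6, 12, 14, 8, 17, 18, 9, 4]
Visit 15; enqueue 3 → queue [1, 11, 13, 6, 12, 14, 8, 17, 18, 9, 4, 3]
Visit 1 → queue [11, 13, 6, 12, 14, 8, 17, 18, 9, 4, 3]
Visit 11 → queue [13, 6, 12, 14, 8, 17, 18, 9, 4, 3]
Visit 13; enqueue 2 → queue [6, 12, 14, 8, 17, 18, 9, 4, 3, 2]
Visit 6 → queue [12, 14, 8, 17, 18, 9, 4, 3, 2]
Visit 12; enqueue 7 → queue [14, 8, 17, 18, 9, 4, 3, 2, 7]
Visit 14; enqueue 10 → queue [8, 17, 18, 9, 4, 3, 2, 7, 10]
Visit 8 → queue [17, 18, 9, 4, 3, 2, 7, 10]
Visit 17 → queue [18, 9, 4, 3, 2, 7, 10]
Visit 18 → queue [9, 4, 3, 2, 7, 10]
Visit 9 → queue [4, 3, 2, 7, 10]
Visit 4 → queue [3, 2, 7, 10]
Visit 3 → queue [2, 7, 10]
Visit 2 → queue [7, 10]
Visit 7 → queue [10]
Visit 10 → queue []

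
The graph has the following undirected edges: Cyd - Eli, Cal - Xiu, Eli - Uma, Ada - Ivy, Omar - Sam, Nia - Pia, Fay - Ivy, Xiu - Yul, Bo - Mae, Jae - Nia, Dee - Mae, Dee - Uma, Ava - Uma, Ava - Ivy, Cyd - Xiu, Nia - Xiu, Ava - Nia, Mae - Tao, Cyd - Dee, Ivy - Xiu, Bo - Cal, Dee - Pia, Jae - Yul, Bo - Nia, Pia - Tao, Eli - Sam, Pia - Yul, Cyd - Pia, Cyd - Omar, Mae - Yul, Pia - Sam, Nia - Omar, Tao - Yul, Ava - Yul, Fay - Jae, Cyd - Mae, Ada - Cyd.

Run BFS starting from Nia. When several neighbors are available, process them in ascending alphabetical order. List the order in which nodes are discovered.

Visit Nia; enqueue Ava, Bo, Jae, Omar, Pia, Xiu → queue [Ava, Bo, Jae, Omar, Pia, Xiu]
Visit Ava; enqueue Ivy, Uma, Yul → queue [Bo, Jae, Omar, Pia, Xiu, Ivy, Uma, Yul]
Visit Bo; enqueue Cal, Mae → queue [Jae, Omar, Pia, Xiu, Ivy, Uma, Yul, Cal, Mae]
Visit Jae; enqueue Fay → queue [Omar, Pia, Xiu, Ivy, Uma, Yul, Cal, Mae, Fay]
Visit Omar; enqueue Cyd, Sam → queue [Pia, Xiu, Ivy, Uma, Yul, Cal, Mae, Fay, Cyd, Sam]
Visit Pia; enqueue Dee, Tao → queue [Xiu, Ivy, Uma, Yul, Cal, Mae, Fay, Cyd, Sam, Dee, Tao]
Visit Xiu → queue [Ivy, Uma, Yul, Cal, Mae, Fay, Cyd, Sam, Dee, Tao]
Visit Ivy; enqueue Ada → queue [Uma, Yul, Cal, Mae, Fay, Cyd, Sam, Dee, Tao, Ada]
Visit Uma; enqueue Eli → queue [Yul, Cal, Mae, Fay, Cyd, Sam, Dee, Tao, Ada, Eli]
Visit Yul → queue [Cal, Mae, Fay, Cyd, Sam, Dee, Tao, Ada, Eli]
Visit Cal → queue [Mae, Fay, Cyd, Sam, Dee, Tao, Ada, Eli]
Visit Mae → queue [Fay, Cyd, Sam, Dee, Tao, Ada, Eli]
Visit Fay → queue [Cyd, Sam, Dee, Tao, Ada, Eli]
Visit Cyd → queue [Sam, Dee, Tao, Ada, Eli]
Visit Sam → queue [Dee, Tao, Ada, Eli]
Visit Dee → queue [Tao, Ada, Eli]
Visit Tao → queue [Ada, Eli]
Visit Ada → queue [Eli]
Visit Eli → queue []

Nia -> Ava -> Bo -> Jae -> Omar -> Pia -> Xiu -> Ivy -> Uma -> Yul -> Cal -> Mae -> Fay -> Cyd -> Sam -> Dee -> Tao -> Ada -> Eli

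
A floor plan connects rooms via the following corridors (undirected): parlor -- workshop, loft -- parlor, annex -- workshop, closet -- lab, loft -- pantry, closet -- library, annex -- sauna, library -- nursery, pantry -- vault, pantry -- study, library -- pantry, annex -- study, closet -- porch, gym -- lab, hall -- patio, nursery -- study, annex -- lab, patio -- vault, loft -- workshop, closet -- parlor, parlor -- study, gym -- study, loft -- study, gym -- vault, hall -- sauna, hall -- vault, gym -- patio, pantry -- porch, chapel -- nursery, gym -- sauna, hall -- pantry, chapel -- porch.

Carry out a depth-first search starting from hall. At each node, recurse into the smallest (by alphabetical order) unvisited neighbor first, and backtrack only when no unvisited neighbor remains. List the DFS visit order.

Visit hall
hall → pantry
pantry → library
library → closet
closet → lab
lab → annex
annex → sauna
sauna → gym
gym → patio
patio → vault
gym → study
study → loft
loft → parlor
parlor → workshop
study → nursery
nursery → chapel
chapel → porch

hall, pantry, library, closet, lab, annex, sauna, gym, patio, vault, study, loft, parlor, workshop, nursery, chapel, porch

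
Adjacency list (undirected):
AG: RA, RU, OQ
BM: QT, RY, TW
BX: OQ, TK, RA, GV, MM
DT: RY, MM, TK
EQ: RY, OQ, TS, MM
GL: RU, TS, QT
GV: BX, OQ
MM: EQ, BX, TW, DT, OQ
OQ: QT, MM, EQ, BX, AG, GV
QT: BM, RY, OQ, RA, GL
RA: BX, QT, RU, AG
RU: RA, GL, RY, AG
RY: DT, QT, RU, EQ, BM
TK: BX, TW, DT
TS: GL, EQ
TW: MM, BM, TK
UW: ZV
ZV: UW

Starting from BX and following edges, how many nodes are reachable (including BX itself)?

BFS from BX visits: BX, GV, MM, OQ, RA, TK, DT, EQ, TW, AG, QT, RU, RY, TS, BM, GL
Reachable nodes: 16 of 18 total.

16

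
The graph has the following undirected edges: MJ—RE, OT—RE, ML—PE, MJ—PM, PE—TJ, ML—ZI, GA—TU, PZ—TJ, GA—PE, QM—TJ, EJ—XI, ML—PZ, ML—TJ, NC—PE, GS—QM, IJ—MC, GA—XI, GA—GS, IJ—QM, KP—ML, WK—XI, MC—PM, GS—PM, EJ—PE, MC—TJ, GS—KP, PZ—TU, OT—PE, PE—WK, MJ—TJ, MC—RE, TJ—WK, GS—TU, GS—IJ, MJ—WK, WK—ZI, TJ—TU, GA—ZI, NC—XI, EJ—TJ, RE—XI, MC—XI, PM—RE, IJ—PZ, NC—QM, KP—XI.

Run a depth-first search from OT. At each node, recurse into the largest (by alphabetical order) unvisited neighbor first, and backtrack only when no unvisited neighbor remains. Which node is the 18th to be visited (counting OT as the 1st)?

Visit OT
OT → RE
RE → XI
XI → WK
WK → ZI
ZI → ML
ML → TJ
TJ → TU
TU → PZ
PZ → IJ
IJ → QM
QM → NC
NC → PE
PE → GA
GA → GS
GS → PM
PM → MJ
PM → MC
GS → KP
PE → EJ

Visit order: OT, RE, XI, WK, ZI, ML, TJ, TU, PZ, IJ, QM, NC, PE, GA, GS, PM, MJ, MC, KP, EJ

MC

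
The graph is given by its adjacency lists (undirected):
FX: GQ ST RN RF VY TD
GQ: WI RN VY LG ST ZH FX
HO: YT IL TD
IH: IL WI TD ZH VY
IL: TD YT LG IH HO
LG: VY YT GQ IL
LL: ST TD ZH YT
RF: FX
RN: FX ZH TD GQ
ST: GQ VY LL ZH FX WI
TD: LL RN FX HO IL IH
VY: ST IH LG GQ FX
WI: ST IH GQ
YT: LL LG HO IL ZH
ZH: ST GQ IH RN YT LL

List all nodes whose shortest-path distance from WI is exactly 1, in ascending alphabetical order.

Level 0: WI
Level 1: GQ, IH, ST
Level 2: FX, IL, LG, LL, RN, TD, VY, ZH
Level 3: HO, RF, YT

GQ, IH, ST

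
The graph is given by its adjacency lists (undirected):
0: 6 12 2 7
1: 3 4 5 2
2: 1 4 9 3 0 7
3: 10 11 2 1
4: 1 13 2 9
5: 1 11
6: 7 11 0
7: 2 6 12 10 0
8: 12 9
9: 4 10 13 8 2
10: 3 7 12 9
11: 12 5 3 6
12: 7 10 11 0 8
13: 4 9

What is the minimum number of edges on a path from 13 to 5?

3

Level 0: 13
Level 1: 4, 9
Level 2: 1, 2, 8, 10
Level 3: 0, 3, 5, 7, 12
Level 4: 6, 11
5 first appears at level 3.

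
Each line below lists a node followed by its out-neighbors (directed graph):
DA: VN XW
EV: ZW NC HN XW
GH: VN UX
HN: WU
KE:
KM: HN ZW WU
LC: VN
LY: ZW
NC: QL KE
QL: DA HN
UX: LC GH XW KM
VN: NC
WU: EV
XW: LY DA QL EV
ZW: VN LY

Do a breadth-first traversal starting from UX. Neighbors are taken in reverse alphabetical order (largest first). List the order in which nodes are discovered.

Visit UX; enqueue XW, LC, KM, GH → queue [XW, LC, KM, GH]
Visit XW; enqueue QL, LY, EV, DA → queue [LC, KM, GH, QL, LY, EV, DA]
Visit LC; enqueue VN → queue [KM, GH, QL, LY, EV, DA, VN]
Visit KM; enqueue ZW, WU, HN → queue [GH, QL, LY, EV, DA, VN, ZW, WU, HN]
Visit GH → queue [QL, LY, EV, DA, VN, ZW, WU, HN]
Visit QL → queue [LY, EV, DA, VN, ZW, WU, HN]
Visit LY → queue [EV, DA, VN, ZW, WU, HN]
Visit EV; enqueue NC → queue [DA, VN, ZW, WU, HN, NC]
Visit DA → queue [VN, ZW, WU, HN, NC]
Visit VN → queue [ZW, WU, HN, NC]
Visit ZW → queue [WU, HN, NC]
Visit WU → queue [HN, NC]
Visit HN → queue [NC]
Visit NC; enqueue KE → queue [KE]
Visit KE → queue []

UX, XW, LC, KM, GH, QL, LY, EV, DA, VN, ZW, WU, HN, NC, KE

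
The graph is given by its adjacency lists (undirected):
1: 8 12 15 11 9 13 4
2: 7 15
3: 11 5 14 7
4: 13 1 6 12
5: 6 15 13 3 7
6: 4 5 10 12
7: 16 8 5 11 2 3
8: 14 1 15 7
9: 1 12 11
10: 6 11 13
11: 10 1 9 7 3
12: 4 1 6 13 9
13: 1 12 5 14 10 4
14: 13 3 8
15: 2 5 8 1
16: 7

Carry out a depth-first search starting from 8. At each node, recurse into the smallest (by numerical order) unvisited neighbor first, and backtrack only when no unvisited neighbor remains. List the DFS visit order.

Visit 8
8 → 1
1 → 4
4 → 6
6 → 5
5 → 3
3 → 7
7 → 2
2 → 15
7 → 11
11 → 9
9 → 12
12 → 13
13 → 10
13 → 14
7 → 16

8, 1, 4, 6, 5, 3, 7, 2, 15, 11, 9, 12, 13, 10, 14, 16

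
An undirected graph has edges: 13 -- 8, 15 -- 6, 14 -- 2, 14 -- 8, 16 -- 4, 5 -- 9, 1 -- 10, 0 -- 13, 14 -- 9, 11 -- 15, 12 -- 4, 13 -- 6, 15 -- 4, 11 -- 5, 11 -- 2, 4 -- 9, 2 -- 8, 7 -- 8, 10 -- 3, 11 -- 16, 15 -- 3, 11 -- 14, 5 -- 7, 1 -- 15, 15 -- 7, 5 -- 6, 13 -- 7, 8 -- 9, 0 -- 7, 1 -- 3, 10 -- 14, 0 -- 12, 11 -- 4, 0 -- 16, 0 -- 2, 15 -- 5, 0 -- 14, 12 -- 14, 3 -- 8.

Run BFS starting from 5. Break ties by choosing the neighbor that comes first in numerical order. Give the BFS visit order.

5 6 7 9 11 15 13 0 8 4 14 2 16 1 3 12 10

Visit 5; enqueue 6, 7, 9, 11, 15 → queue [6, 7, 9, 11, 15]
Visit 6; enqueue 13 → queue [7, 9, 11, 15, 13]
Visit 7; enqueue 0, 8 → queue [9, 11, 15, 13, 0, 8]
Visit 9; enqueue 4, 14 → queue [11, 15, 13, 0, 8, 4, 14]
Visit 11; enqueue 2, 16 → queue [15, 13, 0, 8, 4, 14, 2, 16]
Visit 15; enqueue 1, 3 → queue [13, 0, 8, 4, 14, 2, 16, 1, 3]
Visit 13 → queue [0, 8, 4, 14, 2, 16, 1, 3]
Visit 0; enqueue 12 → queue [8, 4, 14, 2, 16, 1, 3, 12]
Visit 8 → queue [4, 14, 2, 16, 1, 3, 12]
Visit 4 → queue [14, 2, 16, 1, 3, 12]
Visit 14; enqueue 10 → queue [2, 16, 1, 3, 12, 10]
Visit 2 → queue [16, 1, 3, 12, 10]
Visit 16 → queue [1, 3, 12, 10]
Visit 1 → queue [3, 12, 10]
Visit 3 → queue [12, 10]
Visit 12 → queue [10]
Visit 10 → queue []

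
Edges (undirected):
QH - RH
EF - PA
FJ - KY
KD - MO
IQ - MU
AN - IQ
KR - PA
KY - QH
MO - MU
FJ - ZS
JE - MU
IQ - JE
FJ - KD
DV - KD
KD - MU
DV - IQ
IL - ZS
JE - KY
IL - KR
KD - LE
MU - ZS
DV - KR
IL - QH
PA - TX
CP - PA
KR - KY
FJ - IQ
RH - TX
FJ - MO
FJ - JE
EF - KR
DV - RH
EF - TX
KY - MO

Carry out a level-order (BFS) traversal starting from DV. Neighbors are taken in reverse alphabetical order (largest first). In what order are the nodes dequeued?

DV, RH, KR, KD, IQ, TX, QH, PA, KY, IL, EF, MU, MO, LE, FJ, JE, AN, CP, ZS

Visit DV; enqueue RH, KR, KD, IQ → queue [RH, KR, KD, IQ]
Visit RH; enqueue TX, QH → queue [KR, KD, IQ, TX, QH]
Visit KR; enqueue PA, KY, IL, EF → queue [KD, IQ, TX, QH, PA, KY, IL, EF]
Visit KD; enqueue MU, MO, LE, FJ → queue [IQ, TX, QH, PA, KY, IL, EF, MU, MO, LE, FJ]
Visit IQ; enqueue JE, AN → queue [TX, QH, PA, KY, IL, EF, MU, MO, LE, FJ, JE, AN]
Visit TX → queue [QH, PA, KY, IL, EF, MU, MO, LE, FJ, JE, AN]
Visit QH → queue [PA, KY, IL, EF, MU, MO, LE, FJ, JE, AN]
Visit PA; enqueue CP → queue [KY, IL, EF, MU, MO, LE, FJ, JE, AN, CP]
Visit KY → queue [IL, EF, MU, MO, LE, FJ, JE, AN, CP]
Visit IL; enqueue ZS → queue [EF, MU, MO, LE, FJ, JE, AN, CP, ZS]
Visit EF → queue [MU, MO, LE, FJ, JE, AN, CP, ZS]
Visit MU → queue [MO, LE, FJ, JE, AN, CP, ZS]
Visit MO → queue [LE, FJ, JE, AN, CP, ZS]
Visit LE → queue [FJ, JE, AN, CP, ZS]
Visit FJ → queue [JE, AN, CP, ZS]
Visit JE → queue [AN, CP, ZS]
Visit AN → queue [CP, ZS]
Visit CP → queue [ZS]
Visit ZS → queue []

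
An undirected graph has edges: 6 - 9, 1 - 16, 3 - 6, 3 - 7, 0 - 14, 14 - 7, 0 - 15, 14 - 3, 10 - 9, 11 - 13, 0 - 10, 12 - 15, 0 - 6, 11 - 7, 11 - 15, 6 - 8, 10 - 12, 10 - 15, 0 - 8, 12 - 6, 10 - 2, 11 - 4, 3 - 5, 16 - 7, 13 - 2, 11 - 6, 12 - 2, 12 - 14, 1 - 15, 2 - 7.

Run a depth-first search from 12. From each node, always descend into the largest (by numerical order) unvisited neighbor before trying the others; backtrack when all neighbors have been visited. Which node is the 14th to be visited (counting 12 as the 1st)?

Visit 12
12 → 15
15 → 11
11 → 13
13 → 2
2 → 10
10 → 9
9 → 6
6 → 8
8 → 0
0 → 14
14 → 7
7 → 16
16 → 1
7 → 3
3 → 5
11 → 4

Visit order: 12, 15, 11, 13, 2, 10, 9, 6, 8, 0, 14, 7, 16, 1, 3, 5, 4

1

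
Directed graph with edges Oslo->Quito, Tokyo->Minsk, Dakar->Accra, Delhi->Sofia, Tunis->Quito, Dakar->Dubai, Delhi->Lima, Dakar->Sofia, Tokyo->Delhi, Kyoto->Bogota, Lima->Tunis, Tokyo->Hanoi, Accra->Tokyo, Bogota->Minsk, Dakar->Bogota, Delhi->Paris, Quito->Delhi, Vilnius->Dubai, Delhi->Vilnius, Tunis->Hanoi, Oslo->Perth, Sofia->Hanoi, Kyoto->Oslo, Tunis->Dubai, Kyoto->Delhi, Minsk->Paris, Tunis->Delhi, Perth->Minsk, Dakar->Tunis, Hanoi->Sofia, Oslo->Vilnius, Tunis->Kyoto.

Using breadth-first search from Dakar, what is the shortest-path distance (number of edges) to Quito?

2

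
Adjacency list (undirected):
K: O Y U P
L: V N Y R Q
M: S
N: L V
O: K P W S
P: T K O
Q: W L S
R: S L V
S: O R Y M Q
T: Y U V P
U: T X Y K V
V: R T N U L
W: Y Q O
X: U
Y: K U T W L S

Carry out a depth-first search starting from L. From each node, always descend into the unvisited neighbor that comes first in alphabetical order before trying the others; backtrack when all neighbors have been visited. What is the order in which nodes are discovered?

L → N → V → R → S → M → O → K → P → T → U → X → Y → W → Q

Visit L
L → N
N → V
V → R
R → S
S → M
S → O
O → K
K → P
P → T
T → U
U → X
U → Y
Y → W
W → Q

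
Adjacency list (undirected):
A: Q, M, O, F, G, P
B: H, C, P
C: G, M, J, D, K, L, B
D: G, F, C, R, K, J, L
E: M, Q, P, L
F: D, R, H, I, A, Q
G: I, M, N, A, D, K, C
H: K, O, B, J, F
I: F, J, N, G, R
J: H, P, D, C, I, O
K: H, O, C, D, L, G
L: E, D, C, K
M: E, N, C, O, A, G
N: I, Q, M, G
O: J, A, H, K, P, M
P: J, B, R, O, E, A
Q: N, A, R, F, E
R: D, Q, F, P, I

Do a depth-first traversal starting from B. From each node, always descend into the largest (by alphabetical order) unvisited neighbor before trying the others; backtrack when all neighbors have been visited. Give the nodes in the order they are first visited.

Visit B
B → P
P → R
R → Q
Q → N
N → M
M → O
O → K
K → L
L → E
L → D
D → J
J → I
I → G
G → C
G → A
A → F
F → H

B P R Q N M O K L E D J I G C A F H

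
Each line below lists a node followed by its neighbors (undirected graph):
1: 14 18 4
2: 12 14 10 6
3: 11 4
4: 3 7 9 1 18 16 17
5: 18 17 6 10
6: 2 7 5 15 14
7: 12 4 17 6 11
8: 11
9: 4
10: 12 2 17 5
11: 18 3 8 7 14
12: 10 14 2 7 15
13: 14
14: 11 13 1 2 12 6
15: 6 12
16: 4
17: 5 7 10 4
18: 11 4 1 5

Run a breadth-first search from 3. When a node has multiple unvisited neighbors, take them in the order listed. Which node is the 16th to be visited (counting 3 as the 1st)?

Visit 3; enqueue 11, 4 → queue [11, 4]
Visit 11; enqueue 18, 8, 7, 14 → queue [4, 18, 8, 7, 14]
Visit 4; enqueue 9, 1, 16, 17 → queue [18, 8, 7, 14, 9, 1, 16, 17]
Visit 18; enqueue 5 → queue [8, 7, 14, 9, 1, 16, 17, 5]
Visit 8 → queue [7, 14, 9, 1, 16, 17, 5]
Visit 7; enqueue 12, 6 → queue [14, 9, 1, 16, 17, 5, 12, 6]
Visit 14; enqueue 13, 2 → queue [9, 1, 16, 17, 5, 12, 6, 13, 2]
Visit 9 → queue [1, 16, 17, 5, 12, 6, 13, 2]
Visit 1 → queue [16, 17, 5, 12, 6, 13, 2]
Visit 16 → queue [17, 5, 12, 6, 13, 2]
Visit 17; enqueue 10 → queue [5, 12, 6, 13, 2, 10]
Visit 5 → queue [12, 6, 13, 2, 10]
Visit 12; enqueue 15 → queue [6, 13, 2, 10, 15]
Visit 6 → queue [13, 2, 10, 15]
Visit 13 → queue [2, 10, 15]
Visit 2 → queue [10, 15]
Visit 10 → queue [15]
Visit 15 → queue []

Visit order: 3, 11, 4, 18, 8, 7, 14, 9, 1, 16, 17, 5, 12, 6, 13, 2, 10, 15

2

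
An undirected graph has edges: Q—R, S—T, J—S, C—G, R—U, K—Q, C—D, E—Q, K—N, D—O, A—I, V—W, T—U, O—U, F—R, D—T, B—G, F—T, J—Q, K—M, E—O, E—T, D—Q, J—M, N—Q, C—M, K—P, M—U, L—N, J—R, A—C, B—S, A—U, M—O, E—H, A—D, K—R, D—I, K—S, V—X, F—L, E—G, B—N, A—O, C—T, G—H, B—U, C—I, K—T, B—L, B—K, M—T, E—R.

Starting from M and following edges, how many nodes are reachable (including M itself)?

BFS from M visits: M, U, T, O, K, J, C, R, B, A, S, F, E, D, Q, P, N, I, G, L, H
Reachable nodes: 21 of 24 total.

21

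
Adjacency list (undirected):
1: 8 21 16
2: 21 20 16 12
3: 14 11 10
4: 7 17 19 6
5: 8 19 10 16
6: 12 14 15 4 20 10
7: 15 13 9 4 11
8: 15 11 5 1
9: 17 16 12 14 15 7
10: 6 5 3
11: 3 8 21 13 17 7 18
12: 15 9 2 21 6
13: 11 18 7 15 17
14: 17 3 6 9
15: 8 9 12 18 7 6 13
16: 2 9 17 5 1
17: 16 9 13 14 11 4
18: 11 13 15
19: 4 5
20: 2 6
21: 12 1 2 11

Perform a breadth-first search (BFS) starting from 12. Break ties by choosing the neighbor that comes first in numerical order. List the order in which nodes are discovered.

Visit 12; enqueue 2, 6, 9, 15, 21 → queue [2, 6, 9, 15, 21]
Visit 2; enqueue 16, 20 → queue [6, 9, 15, 21, 16, 20]
Visit 6; enqueue 4, 10, 14 → queue [9, 15, 21, 16, 20, 4, 10, 14]
Visit 9; enqueue 7, 17 → queue [15, 21, 16, 20, 4, 10, 14, 7, 17]
Visit 15; enqueue 8, 13, 18 → queue [21, 16, 20, 4, 10, 14, 7, 17, 8, 13, 18]
Visit 21; enqueue 1, 11 → queue [16, 20, 4, 10, 14, 7, 17, 8, 13, 18, 1, 11]
Visit 16; enqueue 5 → queue [20, 4, 10, 14, 7, 17, 8, 13, 18, 1, 11, 5]
Visit 20 → queue [4, 10, 14, 7, 17, 8, 13, 18, 1, 11, 5]
Visit 4; enqueue 19 → queue [10, 14, 7, 17, 8, 13, 18, 1, 11, 5, 19]
Visit 10; enqueue 3 → queue [14, 7, 17, 8, 13, 18, 1, 11, 5, 19, 3]
Visit 14 → queue [7, 17, 8, 13, 18, 1, 11, 5, 19, 3]
Visit 7 → queue [17, 8, 13, 18, 1, 11, 5, 19, 3]
Visit 17 → queue [8, 13, 18, 1, 11, 5, 19, 3]
Visit 8 → queue [13, 18, 1, 11, 5, 19, 3]
Visit 13 → queue [18, 1, 11, 5, 19, 3]
Visit 18 → queue [1, 11, 5, 19, 3]
Visit 1 → queue [11, 5, 19, 3]
Visit 11 → queue [5, 19, 3]
Visit 5 → queue [19, 3]
Visit 19 → queue [3]
Visit 3 → queue []

12, 2, 6, 9, 15, 21, 16, 20, 4, 10, 14, 7, 17, 8, 13, 18, 1, 11, 5, 19, 3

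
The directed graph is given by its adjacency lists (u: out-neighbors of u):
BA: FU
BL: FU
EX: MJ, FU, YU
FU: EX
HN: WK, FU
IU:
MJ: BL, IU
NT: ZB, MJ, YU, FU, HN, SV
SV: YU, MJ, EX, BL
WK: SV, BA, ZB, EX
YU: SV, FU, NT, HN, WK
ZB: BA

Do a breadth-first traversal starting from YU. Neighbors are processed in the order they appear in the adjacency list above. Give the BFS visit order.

YU, SV, FU, NT, HN, WK, MJ, EX, BL, ZB, BA, IU

Visit YU; enqueue SV, FU, NT, HN, WK → queue [SV, FU, NT, HN, WK]
Visit SV; enqueue MJ, EX, BL → queue [FU, NT, HN, WK, MJ, EX, BL]
Visit FU → queue [NT, HN, WK, MJ, EX, BL]
Visit NT; enqueue ZB → queue [HN, WK, MJ, EX, BL, ZB]
Visit HN → queue [WK, MJ, EX, BL, ZB]
Visit WK; enqueue BA → queue [MJ, EX, BL, ZB, BA]
Visit MJ; enqueue IU → queue [EX, BL, ZB, BA, IU]
Visit EX → queue [BL, ZB, BA, IU]
Visit BL → queue [ZB, BA, IU]
Visit ZB → queue [BA, IU]
Visit BA → queue [IU]
Visit IU → queue []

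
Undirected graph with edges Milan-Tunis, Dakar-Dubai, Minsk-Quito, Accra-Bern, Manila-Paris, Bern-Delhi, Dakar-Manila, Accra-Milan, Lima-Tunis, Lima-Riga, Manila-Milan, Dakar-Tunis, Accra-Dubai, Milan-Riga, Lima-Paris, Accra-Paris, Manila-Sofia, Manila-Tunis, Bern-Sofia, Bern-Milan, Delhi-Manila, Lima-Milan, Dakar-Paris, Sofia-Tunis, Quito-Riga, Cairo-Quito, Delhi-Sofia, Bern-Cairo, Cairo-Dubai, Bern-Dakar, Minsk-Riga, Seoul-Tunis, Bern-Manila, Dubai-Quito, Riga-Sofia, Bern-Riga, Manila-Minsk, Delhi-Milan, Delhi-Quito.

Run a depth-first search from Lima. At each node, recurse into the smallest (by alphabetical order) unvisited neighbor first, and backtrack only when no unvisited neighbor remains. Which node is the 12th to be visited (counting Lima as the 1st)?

Visit Lima
Lima → Milan
Milan → Accra
Accra → Bern
Bern → Cairo
Cairo → Dubai
Dubai → Dakar
Dakar → Manila
Manila → Delhi
Delhi → Quito
Quito → Minsk
Minsk → Riga
Riga → Sofia
Sofia → Tunis
Tunis → Seoul
Manila → Paris

Visit order: Lima, Milan, Accra, Bern, Cairo, Dubai, Dakar, Manila, Delhi, Quito, Minsk, Riga, Sofia, Tunis, Seoul, Paris

Riga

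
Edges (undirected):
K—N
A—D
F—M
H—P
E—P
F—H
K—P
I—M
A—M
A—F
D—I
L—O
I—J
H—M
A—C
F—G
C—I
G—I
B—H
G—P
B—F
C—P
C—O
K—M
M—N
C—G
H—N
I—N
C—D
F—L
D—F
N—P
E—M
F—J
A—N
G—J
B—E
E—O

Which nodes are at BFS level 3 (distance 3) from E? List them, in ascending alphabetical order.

D, J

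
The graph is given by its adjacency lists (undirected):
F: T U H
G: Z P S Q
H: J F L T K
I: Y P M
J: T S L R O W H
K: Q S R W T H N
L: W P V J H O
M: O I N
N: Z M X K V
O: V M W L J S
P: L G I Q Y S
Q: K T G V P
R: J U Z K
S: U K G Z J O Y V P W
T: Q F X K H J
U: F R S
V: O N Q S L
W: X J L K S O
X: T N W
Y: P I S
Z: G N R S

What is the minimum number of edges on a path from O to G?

2

Level 0: O
Level 1: J, L, M, S, V, W
Level 2: G, H, I, K, N, P, Q, R, T, U, X, Y, Z
Level 3: F
G first appears at level 2.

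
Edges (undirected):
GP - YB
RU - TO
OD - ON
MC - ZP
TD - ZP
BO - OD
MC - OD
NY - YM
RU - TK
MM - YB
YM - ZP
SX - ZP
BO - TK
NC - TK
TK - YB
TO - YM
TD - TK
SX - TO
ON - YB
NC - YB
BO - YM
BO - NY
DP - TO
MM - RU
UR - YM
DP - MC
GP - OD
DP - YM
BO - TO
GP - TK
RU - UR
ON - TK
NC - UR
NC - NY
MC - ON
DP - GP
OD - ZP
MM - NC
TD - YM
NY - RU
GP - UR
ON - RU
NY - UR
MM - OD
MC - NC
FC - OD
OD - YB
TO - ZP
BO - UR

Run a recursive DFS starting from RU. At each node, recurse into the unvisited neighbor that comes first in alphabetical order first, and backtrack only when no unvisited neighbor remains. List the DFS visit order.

Visit RU
RU → MM
MM → NC
NC → MC
MC → DP
DP → GP
GP → OD
OD → BO
BO → NY
NY → UR
UR → YM
YM → TD
TD → TK
TK → ON
ON → YB
TD → ZP
ZP → SX
SX → TO
OD → FC

RU, MM, NC, MC, DP, GP, OD, BO, NY, UR, YM, TD, TK, ON, YB, ZP, SX, TO, FC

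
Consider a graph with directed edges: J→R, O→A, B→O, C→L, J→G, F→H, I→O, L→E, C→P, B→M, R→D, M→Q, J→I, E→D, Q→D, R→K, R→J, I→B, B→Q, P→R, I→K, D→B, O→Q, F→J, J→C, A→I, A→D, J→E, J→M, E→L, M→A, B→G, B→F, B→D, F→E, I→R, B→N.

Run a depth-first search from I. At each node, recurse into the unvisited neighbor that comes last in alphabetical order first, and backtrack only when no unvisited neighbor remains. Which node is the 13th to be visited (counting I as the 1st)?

Visit I
I → R
R → K
R → J
J → M
M → Q
Q → D
D → B
B → O
O → A
B → N
B → G
B → F
F → H
F → E
E → L
J → C
C → P

Visit order: I, R, K, J, M, Q, D, B, O, A, N, G, F, H, E, L, C, P

F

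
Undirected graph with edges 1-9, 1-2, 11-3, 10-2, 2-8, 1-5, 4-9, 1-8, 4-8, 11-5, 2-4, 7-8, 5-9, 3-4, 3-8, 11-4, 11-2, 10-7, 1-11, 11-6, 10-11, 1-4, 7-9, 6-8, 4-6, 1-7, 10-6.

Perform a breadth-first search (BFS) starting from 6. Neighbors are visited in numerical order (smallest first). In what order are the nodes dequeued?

6, 4, 8, 10, 11, 1, 2, 3, 9, 7, 5

Visit 6; enqueue 4, 8, 10, 11 → queue [4, 8, 10, 11]
Visit 4; enqueue 1, 2, 3, 9 → queue [8, 10, 11, 1, 2, 3, 9]
Visit 8; enqueue 7 → queue [10, 11, 1, 2, 3, 9, 7]
Visit 10 → queue [11, 1, 2, 3, 9, 7]
Visit 11; enqueue 5 → queue [1, 2, 3, 9, 7, 5]
Visit 1 → queue [2, 3, 9, 7, 5]
Visit 2 → queue [3, 9, 7, 5]
Visit 3 → queue [9, 7, 5]
Visit 9 → queue [7, 5]
Visit 7 → queue [5]
Visit 5 → queue []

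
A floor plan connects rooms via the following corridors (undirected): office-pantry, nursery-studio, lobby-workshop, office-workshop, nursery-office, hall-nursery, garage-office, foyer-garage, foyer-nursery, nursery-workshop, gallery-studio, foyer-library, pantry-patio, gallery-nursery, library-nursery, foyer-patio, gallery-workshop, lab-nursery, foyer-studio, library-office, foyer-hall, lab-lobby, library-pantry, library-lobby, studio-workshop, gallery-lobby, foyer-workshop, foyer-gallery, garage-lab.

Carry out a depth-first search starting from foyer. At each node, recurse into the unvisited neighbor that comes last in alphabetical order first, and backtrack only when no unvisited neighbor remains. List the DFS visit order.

Visit foyer
foyer → workshop
workshop → studio
studio → nursery
nursery → office
office → pantry
pantry → patio
pantry → library
library → lobby
lobby → lab
lab → garage
lobby → gallery
nursery → hall

foyer workshop studio nursery office pantry patio library lobby lab garage gallery hall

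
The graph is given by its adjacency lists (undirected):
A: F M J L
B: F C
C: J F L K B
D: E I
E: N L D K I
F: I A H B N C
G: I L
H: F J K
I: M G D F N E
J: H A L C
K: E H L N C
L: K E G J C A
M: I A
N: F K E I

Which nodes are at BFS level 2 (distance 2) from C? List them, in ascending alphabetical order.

Level 0: C
Level 1: B, F, J, K, L
Level 2: A, E, G, H, I, N
Level 3: D, M

A, E, G, H, I, N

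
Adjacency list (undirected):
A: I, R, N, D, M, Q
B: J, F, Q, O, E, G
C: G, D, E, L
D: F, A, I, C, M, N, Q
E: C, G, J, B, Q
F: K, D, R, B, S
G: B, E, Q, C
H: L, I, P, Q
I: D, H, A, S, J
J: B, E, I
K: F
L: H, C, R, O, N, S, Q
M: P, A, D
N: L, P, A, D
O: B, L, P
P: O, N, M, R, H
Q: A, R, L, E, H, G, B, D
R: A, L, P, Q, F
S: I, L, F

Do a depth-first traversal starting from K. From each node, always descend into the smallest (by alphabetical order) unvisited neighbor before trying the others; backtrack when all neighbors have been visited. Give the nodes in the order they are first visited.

Visit K
K → F
F → B
B → E
E → C
C → D
D → A
A → I
I → H
H → L
L → N
N → P
P → M
P → O
P → R
R → Q
Q → G
L → S
I → J

K, F, B, E, C, D, A, I, H, L, N, P, M, O, R, Q, G, S, J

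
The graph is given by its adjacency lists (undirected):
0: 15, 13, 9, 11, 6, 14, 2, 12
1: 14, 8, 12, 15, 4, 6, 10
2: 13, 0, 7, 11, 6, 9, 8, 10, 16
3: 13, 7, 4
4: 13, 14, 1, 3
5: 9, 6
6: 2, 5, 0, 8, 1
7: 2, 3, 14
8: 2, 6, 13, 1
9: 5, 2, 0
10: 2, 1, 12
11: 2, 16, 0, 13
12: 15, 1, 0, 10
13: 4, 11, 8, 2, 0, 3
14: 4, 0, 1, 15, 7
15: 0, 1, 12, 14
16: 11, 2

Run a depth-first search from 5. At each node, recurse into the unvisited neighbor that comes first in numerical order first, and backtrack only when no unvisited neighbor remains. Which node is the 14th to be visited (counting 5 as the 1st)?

12

Visit 5
5 → 6
6 → 0
0 → 2
2 → 7
7 → 3
3 → 4
4 → 1
1 → 8
8 → 13
13 → 11
11 → 16
1 → 10
10 → 12
12 → 15
15 → 14
2 → 9

Visit order: 5, 6, 0, 2, 7, 3, 4, 1, 8, 13, 11, 16, 10, 12, 15, 14, 9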